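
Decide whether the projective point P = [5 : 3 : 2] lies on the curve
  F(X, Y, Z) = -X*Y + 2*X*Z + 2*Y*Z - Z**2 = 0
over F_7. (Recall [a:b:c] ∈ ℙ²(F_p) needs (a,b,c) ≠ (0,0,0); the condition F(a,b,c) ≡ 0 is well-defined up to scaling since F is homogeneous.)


F(5,3,2) ≡ 6 (mod 7); P is NOT on the curve.

Evaluate F(5, 3, 2) term-by-term (mod 7).
  -X*Y ↦ -1·5·3·1 = -15
  2*X*Z ↦ 2·5·1·2 = 20
  2*Y*Z ↦ 2·1·3·2 = 12
  -Z**2 ↦ -1·1·1·4 = -4
Sum: F(5, 3, 2) = (-15) + (20) + (12) + (-4) = 13.
Reducing mod 7: 13 ≡ 6 (mod 7).
Since F(a, b, c) ≡ 6 ≠ 0 (mod 7), P does NOT lie on the curve.


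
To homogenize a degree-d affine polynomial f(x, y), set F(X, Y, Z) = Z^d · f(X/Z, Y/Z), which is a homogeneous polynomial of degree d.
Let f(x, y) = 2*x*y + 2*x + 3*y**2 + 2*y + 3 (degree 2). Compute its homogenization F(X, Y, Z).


F(X, Y, Z) = 2*X*Y + 2*X*Z + 3*Y**2 + 2*Y*Z + 3*Z**2

deg(f) = 2.
Substitute x = X/Z, y = Y/Z into f, then multiply by Z^2.
  monomial 2·x^1·y^1 ↦ 2·X^1·Y^1·Z^0.
  monomial 2·x^1·y^0 ↦ 2·X^1·Y^0·Z^1.
  monomial 3·x^0·y^2 ↦ 3·X^0·Y^2·Z^0.
  monomial 2·x^0·y^1 ↦ 2·X^0·Y^1·Z^1.
  monomial 3·x^0·y^0 ↦ 3·X^0·Y^0·Z^2.
Collecting: F(X, Y, Z) = 2*X*Y + 2*X*Z + 3*Y**2 + 2*Y*Z + 3*Z**2.


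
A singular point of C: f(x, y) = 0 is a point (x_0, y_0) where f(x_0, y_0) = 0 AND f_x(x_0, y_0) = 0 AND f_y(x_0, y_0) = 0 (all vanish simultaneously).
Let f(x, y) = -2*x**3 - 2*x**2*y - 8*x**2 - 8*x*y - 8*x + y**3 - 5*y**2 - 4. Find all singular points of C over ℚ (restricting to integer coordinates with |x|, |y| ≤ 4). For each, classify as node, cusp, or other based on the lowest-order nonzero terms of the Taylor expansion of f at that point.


Singular points: {(-2, 2)}; classification: cusp.

Compute partial derivatives:
  f_x = -6*x**2 - 4*x*y - 16*x - 8*y - 8.
  f_y = -2*x**2 - 8*x + 3*y**2 - 10*y.
Scan x_0 ∈ {−4, ..., 4}. For each x_0, f_y(x_0, y) is a polynomial in y; find its integer roots y ∈ {−4, ..., 4}, then test f_x and f at those candidates.
  x = -4: f_y(-4, y) = 3*y**2 - 10*y; vanishes at y ∈ {0}. (-4, 0): f_x = -40 ≠ 0.
  x = -3: f_y(-3, y) = 3*y**2 - 10*y + 6; no integer root y with |y| ≤ 4.
  x = -2: f_y(-2, y) = 3*y**2 - 10*y + 8; vanishes at y ∈ {2}. (-2, 2): f_x = 0, f = 0 — SINGULAR.
  x = -1: f_y(-1, y) = 3*y**2 - 10*y + 6; no integer root y with |y| ≤ 4.
  x = 0: f_y(0, y) = 3*y**2 - 10*y; vanishes at y ∈ {0}. (0, 0): f_x = -8 ≠ 0.
  x = 1: f_y(1, y) = 3*y**2 - 10*y - 10; no integer root y with |y| ≤ 4.
  x = 2: f_y(2, y) = 3*y**2 - 10*y - 24; no integer root y with |y| ≤ 4.
  x = 3: f_y(3, y) = 3*y**2 - 10*y - 42; no integer root y with |y| ≤ 4.
  x = 4: f_y(4, y) = 3*y**2 - 10*y - 64; no integer root y with |y| ≤ 4.
Only singular point on the grid: (-2, 2).
Classify: substitute x = -2 + u, y = 2 + v and expand: f = -2*u**3 - 2*u**2*v + v**3 + v**2.
No constant or linear terms (consistent with a singular point). Quadratic part: v**2. Cubic part: -2*u**3 - 2*u**2*v + v**3.
The quadratic part v**2 is a perfect square, so there is a single (double) tangent line v = 0, i.e. y = 2. Restricting the cubic part to that line (v = 0) leaves -2*u**3 ≠ 0, so f is not divisible by v and the branch is v² ≈ 2*u**3 to lowest order — this is a cusp.
Classification: cusp.


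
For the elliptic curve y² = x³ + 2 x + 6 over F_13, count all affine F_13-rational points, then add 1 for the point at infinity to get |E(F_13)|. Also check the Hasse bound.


Affine points = {(1, 3), (1, 10), (3, 0), (4, 0), (6, 0), (7, 5), (7, 8), (8, 1), (8, 12), (9, 5), (9, 8), (10, 5), (10, 8), (12, 4), (12, 9)}; affine count = 15; |E(F_13)| = 16.

Discriminant check: Δ ∝ 4a³ + 27b² = 4·2³ + 27·6² = 4·8 + 27·36 ≡ 3 (mod 13). Nonzero ⇒ E is nonsingular.
For each x ∈ F_13, compute rhs = x³ + 2·x + 6 mod 13, then count y ∈ F_13 with y² ≡ rhs.
  x = 0: rhs = 6, matching y values: none (0 points).
  x = 1: rhs = 9, matching y values: 3, 10 (2 points).
  x = 2: rhs = 5, matching y values: none (0 points).
  x = 3: rhs = 0, matching y values: 0 (1 points).
  x = 4: rhs = 0, matching y values: 0 (1 points).
  x = 5: rhs = 11, matching y values: none (0 points).
  x = 6: rhs = 0, matching y values: 0 (1 points).
  x = 7: rhs = 12, matching y values: 5, 8 (2 points).
  x = 8: rhs = 1, matching y values: 1, 12 (2 points).
  x = 9: rhs = 12, matching y values: 5, 8 (2 points).
  x = 10: rhs = 12, matching y values: 5, 8 (2 points).
  x = 11: rhs = 7, matching y values: none (0 points).
  x = 12: rhs = 3, matching y values: 4, 9 (2 points).
Total affine count: 15.
Full point count |E(F_13)| = 15 + 1 = 16.
Hasse bound: |16 − (13+1)| = |2| = 2 ≤ 2√13 ≈ 7.2111 ✓.


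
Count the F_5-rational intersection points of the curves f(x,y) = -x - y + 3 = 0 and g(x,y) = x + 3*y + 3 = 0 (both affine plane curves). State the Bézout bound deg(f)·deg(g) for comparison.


Common zeros: {(1, 2)}; count = 1; Bézout bound = 1.

deg(f) = 1, deg(g) = 1, so Bézout bound = 1.
Scan x ∈ F_5. For each x, list the y ∈ F_5 with f(x, y) ≡ 0 and those with g(x, y) ≡ 0 (mod 5); the common zeros in that column are the intersection.
  x = 0: f ≡ 0 at y ∈ {3}; g ≡ 0 at y ∈ {4}; common: ∅.
  x = 1: f ≡ 0 at y ∈ {2}; g ≡ 0 at y ∈ {2}; common: {2}.
  x = 2: f ≡ 0 at y ∈ {1}; g ≡ 0 at y ∈ {0}; common: ∅.
  x = 3: f ≡ 0 at y ∈ {0}; g ≡ 0 at y ∈ {3}; common: ∅.
  x = 4: f ≡ 0 at y ∈ {4}; g ≡ 0 at y ∈ {1}; common: ∅.
Collecting: common zeros = {(1, 2)}, so the count is 1.
Comparison with the Bézout bound: 1 ≤ 1 = deg(f)·deg(g), as expected for curves with no common component (the bound is attained).


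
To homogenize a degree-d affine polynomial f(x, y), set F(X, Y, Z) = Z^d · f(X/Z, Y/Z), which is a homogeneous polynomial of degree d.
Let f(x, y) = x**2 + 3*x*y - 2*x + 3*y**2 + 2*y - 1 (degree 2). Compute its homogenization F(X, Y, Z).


F(X, Y, Z) = X**2 + 3*X*Y - 2*X*Z + 3*Y**2 + 2*Y*Z - Z**2

deg(f) = 2.
Substitute x = X/Z, y = Y/Z into f, then multiply by Z^2.
  monomial 1·x^2·y^0 ↦ 1·X^2·Y^0·Z^0.
  monomial 3·x^1·y^1 ↦ 3·X^1·Y^1·Z^0.
  monomial -2·x^1·y^0 ↦ -2·X^1·Y^0·Z^1.
  monomial 3·x^0·y^2 ↦ 3·X^0·Y^2·Z^0.
  monomial 2·x^0·y^1 ↦ 2·X^0·Y^1·Z^1.
  monomial -1·x^0·y^0 ↦ -1·X^0·Y^0·Z^2.
Collecting: F(X, Y, Z) = X**2 + 3*X*Y - 2*X*Z + 3*Y**2 + 2*Y*Z - Z**2.


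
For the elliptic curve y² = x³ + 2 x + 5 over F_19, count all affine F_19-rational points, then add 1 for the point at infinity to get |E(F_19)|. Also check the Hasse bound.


Affine points = {(0, 9), (0, 10), (2, 6), (2, 13), (3, 0), (4, 1), (4, 18), (5, 8), (5, 11), (6, 9), (6, 10), (7, 1), (7, 18), (8, 1), (8, 18), (9, 7), (9, 12), (11, 3), (11, 16), (12, 3), (12, 16), (13, 9), (13, 10), (15, 3), (15, 16)}; affine count = 25; |E(F_19)| = 26.

Discriminant check: Δ ∝ 4a³ + 27b² = 4·2³ + 27·5² = 4·8 + 27·25 ≡ 4 (mod 19). Nonzero ⇒ E is nonsingular.
For each x ∈ F_19, compute rhs = x³ + 2·x + 5 mod 19, then count y ∈ F_19 with y² ≡ rhs.
  x = 0: rhs = 5, matching y values: 9, 10 (2 points).
  x = 1: rhs = 8, matching y values: none (0 points).
  x = 2: rhs = 17, matching y values: 6, 13 (2 points).
  x = 3: rhs = 0, matching y values: 0 (1 points).
  x = 4: rhs = 1, matching y values: 1, 18 (2 points).
  x = 5: rhs = 7, matching y values: 8, 11 (2 points).
  x = 6: rhs = 5, matching y values: 9, 10 (2 points).
  x = 7: rhs = 1, matching y values: 1, 18 (2 points).
  x = 8: rhs = 1, matching y values: 1, 18 (2 points).
  x = 9: rhs = 11, matching y values: 7, 12 (2 points).
  x = 10: rhs = 18, matching y values: none (0 points).
  x = 11: rhs = 9, matching y values: 3, 16 (2 points).
  x = 12: rhs = 9, matching y values: 3, 16 (2 points).
  x = 13: rhs = 5, matching y values: 9, 10 (2 points).
  x = 14: rhs = 3, matching y values: none (0 points).
  x = 15: rhs = 9, matching y values: 3, 16 (2 points).
  x = 16: rhs = 10, matching y values: none (0 points).
  x = 17: rhs = 12, matching y values: none (0 points).
  x = 18: rhs = 2, matching y values: none (0 points).
Total affine count: 25.
Full point count |E(F_19)| = 25 + 1 = 26.
Hasse bound: |26 − (19+1)| = |6| = 6 ≤ 2√19 ≈ 8.7178 ✓.


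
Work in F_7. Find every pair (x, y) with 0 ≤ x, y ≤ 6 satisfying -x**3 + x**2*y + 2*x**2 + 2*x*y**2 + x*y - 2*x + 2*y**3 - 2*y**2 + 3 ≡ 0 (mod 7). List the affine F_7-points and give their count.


Affine F_7-points: {(0, 5), (2, 2), (2, 5), (2, 6), (5, 1), (5, 4), (5, 5)}; count = 7.

For each of the 49 pairs (x, y) ∈ F_7², evaluate f(x, y) mod 7. Record the zeros.
  x = 0: [0↦3, 1↦3, 2↦4, 3↦4, 4↦1, 5↦0, 6↦6]  zeros at y ∈ {5}
  x = 1: [0↦2, 1↦6, 2↦1, 3↦6, 4↦5, 5↦3, 6↦5]  zeros at y ∈ ∅
  x = 2: [0↦6, 1↦2, 2↦0, 3↦5, 4↦1, 5↦0, 6↦0]  zeros at y ∈ {2, 5, 6}
  x = 3: [0↦2, 1↦6, 2↦2, 3↦2, 4↦4, 5↦6, 6↦6]  zeros at y ∈ ∅
  x = 4: [0↦5, 1↦5, 2↦1, 3↦5, 4↦1, 5↦1, 6↦3]  zeros at y ∈ ∅
  x = 5: [0↦2, 1↦0, 2↦5, 3↦1, 4↦0, 5↦0, 6↦6]  zeros at y ∈ {1, 4, 5}
  x = 6: [0↦1, 1↦6, 2↦1, 3↦5, 4↦2, 5↦4, 6↦2]  zeros at y ∈ ∅
Collecting zeros: affine points = {(0, 5), (2, 2), (2, 5), (2, 6), (5, 1), (5, 4), (5, 5)}.
Total count |C(F_7)_aff| = 7.


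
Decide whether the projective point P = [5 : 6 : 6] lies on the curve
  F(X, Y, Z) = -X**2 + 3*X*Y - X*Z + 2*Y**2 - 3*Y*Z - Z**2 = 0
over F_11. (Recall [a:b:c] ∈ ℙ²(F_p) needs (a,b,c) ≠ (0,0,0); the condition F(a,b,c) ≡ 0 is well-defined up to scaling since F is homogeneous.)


F(5,6,6) ≡ 7 (mod 11); P is NOT on the curve.

Evaluate F(5, 6, 6) term-by-term (mod 11).
  -X**2 ↦ -1·25·1·1 = -25
  3*X*Y ↦ 3·5·6·1 = 90
  -X*Z ↦ -1·5·1·6 = -30
  2*Y**2 ↦ 2·1·36·1 = 72
  -3*Y*Z ↦ -3·1·6·6 = -108
  -Z**2 ↦ -1·1·1·36 = -36
Sum: F(5, 6, 6) = (-25) + (90) + (-30) + (72) + (-108) + (-36) = -37.
Reducing mod 11: -37 ≡ 7 (mod 11).
Since F(a, b, c) ≡ 7 ≠ 0 (mod 11), P does NOT lie on the curve.


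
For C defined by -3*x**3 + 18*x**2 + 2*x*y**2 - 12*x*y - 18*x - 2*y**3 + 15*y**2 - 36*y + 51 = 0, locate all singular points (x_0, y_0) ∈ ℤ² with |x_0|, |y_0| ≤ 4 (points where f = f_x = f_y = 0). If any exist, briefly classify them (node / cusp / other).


Singular points: {(2, 3)}; classification: cusp.

Compute partial derivatives:
  f_x = -9*x**2 + 36*x + 2*y**2 - 12*y - 18.
  f_y = 4*x*y - 12*x - 6*y**2 + 30*y - 36.
Scan x_0 ∈ {−4, ..., 4}. For each x_0, f_y(x_0, y) is a polynomial in y; find its integer roots y ∈ {−4, ..., 4}, then test f_x and f at those candidates.
  x = -4: f_y(-4, y) = -6*y**2 + 14*y + 12; vanishes at y ∈ {3}. (-4, 3): f_x = -324 ≠ 0.
  x = -3: f_y(-3, y) = -6*y**2 + 18*y; vanishes at y ∈ {0, 3}. (-3, 0): f_x = -207 ≠ 0; (-3, 3): f_x = -225 ≠ 0.
  x = -2: f_y(-2, y) = -6*y**2 + 22*y - 12; vanishes at y ∈ {3}. (-2, 3): f_x = -144 ≠ 0.
  x = -1: f_y(-1, y) = -6*y**2 + 26*y - 24; vanishes at y ∈ {3}. (-1, 3): f_x = -81 ≠ 0.
  x = 0: f_y(0, y) = -6*y**2 + 30*y - 36; vanishes at y ∈ {2, 3}. (0, 2): f_x = -34 ≠ 0; (0, 3): f_x = -36 ≠ 0.
  x = 1: f_y(1, y) = -6*y**2 + 34*y - 48; vanishes at y ∈ {3}. (1, 3): f_x = -9 ≠ 0.
  x = 2: f_y(2, y) = -6*y**2 + 38*y - 60; vanishes at y ∈ {3}. (2, 3): f_x = 0, f = 0 — SINGULAR.
  x = 3: f_y(3, y) = -6*y**2 + 42*y - 72; vanishes at y ∈ {3, 4}. (3, 3): f_x = -9 ≠ 0; (3, 4): f_x = -7 ≠ 0.
  x = 4: f_y(4, y) = -6*y**2 + 46*y - 84; vanishes at y ∈ {3}. (4, 3): f_x = -36 ≠ 0.
Only singular point on the grid: (2, 3).
Classify: substitute x = 2 + u, y = 3 + v and expand: f = -3*u**3 + 2*u*v**2 - 2*v**3 + v**2.
No constant or linear terms (consistent with a singular point). Quadratic part: v**2. Cubic part: -3*u**3 + 2*u*v**2 - 2*v**3.
The quadratic part v**2 is a perfect square, so there is a single (double) tangent line v = 0, i.e. y = 3. Restricting the cubic part to that line (v = 0) leaves -3*u**3 ≠ 0, so f is not divisible by v and the branch is v² ≈ 3*u**3 to lowest order — this is a cusp.
Classification: cusp.


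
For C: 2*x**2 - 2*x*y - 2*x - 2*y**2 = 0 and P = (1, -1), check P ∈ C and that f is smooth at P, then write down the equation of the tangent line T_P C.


Tangent line at P: 4*x + 2*y - 2 = 0.

Step 1: f(1, -1) = 0, so P lies on C.
Step 2: partial derivatives
  f_x(x, y) = 4*x - 2*y - 2, f_y(x, y) = -2*x - 4*y.
  f_x(P) = 4, f_y(P) = 2 (gradient nonzero, so P is smooth).
Step 3: tangent line at P: 4·(x − 1) + 2·(y − -1) = 0.
Expanding: 4*x + 2*y - 2 = 0.


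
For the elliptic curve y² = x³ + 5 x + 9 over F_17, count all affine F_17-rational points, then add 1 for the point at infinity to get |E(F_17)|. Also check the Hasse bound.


Affine points = {(0, 3), (0, 14), (1, 7), (1, 10), (3, 0), (4, 5), (4, 12), (6, 0), (7, 8), (7, 9), (8, 0), (9, 1), (9, 16), (11, 1), (11, 16), (14, 1), (14, 16), (15, 5), (15, 12)}; affine count = 19; |E(F_17)| = 20.

Discriminant check: Δ ∝ 4a³ + 27b² = 4·5³ + 27·9² = 4·125 + 27·81 ≡ 1 (mod 17). Nonzero ⇒ E is nonsingular.
For each x ∈ F_17, compute rhs = x³ + 5·x + 9 mod 17, then count y ∈ F_17 with y² ≡ rhs.
  x = 0: rhs = 9, matching y values: 3, 14 (2 points).
  x = 1: rhs = 15, matching y values: 7, 10 (2 points).
  x = 2: rhs = 10, matching y values: none (0 points).
  x = 3: rhs = 0, matching y values: 0 (1 points).
  x = 4: rhs = 8, matching y values: 5, 12 (2 points).
  x = 5: rhs = 6, matching y values: none (0 points).
  x = 6: rhs = 0, matching y values: 0 (1 points).
  x = 7: rhs = 13, matching y values: 8, 9 (2 points).
  x = 8: rhs = 0, matching y values: 0 (1 points).
  x = 9: rhs = 1, matching y values: 1, 16 (2 points).
  x = 10: rhs = 5, matching y values: none (0 points).
  x = 11: rhs = 1, matching y values: 1, 16 (2 points).
  x = 12: rhs = 12, matching y values: none (0 points).
  x = 13: rhs = 10, matching y values: none (0 points).
  x = 14: rhs = 1, matching y values: 1, 16 (2 points).
  x = 15: rhs = 8, matching y values: 5, 12 (2 points).
  x = 16: rhs = 3, matching y values: none (0 points).
Total affine count: 19.
Full point count |E(F_17)| = 19 + 1 = 20.
Hasse bound: |20 − (17+1)| = |2| = 2 ≤ 2√17 ≈ 8.2462 ✓.


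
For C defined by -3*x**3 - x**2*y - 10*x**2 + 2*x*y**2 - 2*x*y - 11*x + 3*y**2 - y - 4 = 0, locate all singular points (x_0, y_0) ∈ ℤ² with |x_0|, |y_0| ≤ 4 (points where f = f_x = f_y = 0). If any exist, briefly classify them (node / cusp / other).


Singular points: {(-1, 0)}; classification: node.

Compute partial derivatives:
  f_x = -9*x**2 - 2*x*y - 20*x + 2*y**2 - 2*y - 11.
  f_y = -x**2 + 4*x*y - 2*x + 6*y - 1.
Scan x_0 ∈ {−4, ..., 4}. For each x_0, f_y(x_0, y) is a polynomial in y; find its integer roots y ∈ {−4, ..., 4}, then test f_x and f at those candidates.
  x = -4: f_y(-4, y) = -10*y - 9; no integer root y with |y| ≤ 4.
  x = -3: f_y(-3, y) = -6*y - 4; no integer root y with |y| ≤ 4.
  x = -2: f_y(-2, y) = -2*y - 1; no integer root y with |y| ≤ 4.
  x = -1: f_y(-1, y) = 2*y; vanishes at y ∈ {0}. (-1, 0): f_x = 0, f = 0 — SINGULAR.
  x = 0: f_y(0, y) = 6*y - 1; no integer root y with |y| ≤ 4.
  x = 1: f_y(1, y) = 10*y - 4; no integer root y with |y| ≤ 4.
  x = 2: f_y(2, y) = 14*y - 9; no integer root y with |y| ≤ 4.
  x = 3: f_y(3, y) = 18*y - 16; no integer root y with |y| ≤ 4.
  x = 4: f_y(4, y) = 22*y - 25; no integer root y with |y| ≤ 4.
Only singular point on the grid: (-1, 0).
Classify: substitute x = -1 + u, y = 0 + v and expand: f = -3*u**3 - u**2*v - u**2 + 2*u*v**2 + v**2.
No constant or linear terms (consistent with a singular point). Quadratic part: -u**2 + v**2. Cubic part: -3*u**3 - u**2*v + 2*u*v**2.
The quadratic part v**2 - u**2 = (v − u)(v + u) splits into two distinct linear factors, so there are two distinct tangent lines y − 0 = ±(x − -1) — this is a node (ordinary double point).
Classification: node.


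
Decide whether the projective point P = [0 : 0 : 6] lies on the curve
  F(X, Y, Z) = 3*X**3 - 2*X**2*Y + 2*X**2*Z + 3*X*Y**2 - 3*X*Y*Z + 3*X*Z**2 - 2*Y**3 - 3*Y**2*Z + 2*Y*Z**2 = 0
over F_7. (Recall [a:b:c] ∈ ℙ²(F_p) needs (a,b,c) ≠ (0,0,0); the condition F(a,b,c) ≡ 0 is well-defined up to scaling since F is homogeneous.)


F(0,0,6) ≡ 0 (mod 7); P is on the curve.

Evaluate F(0, 0, 6) term-by-term (mod 7).
  3*X**3 ↦ 3·0·1·1 = 0
  -2*X**2*Y ↦ -2·0·0·1 = 0
  2*X**2*Z ↦ 2·0·1·6 = 0
  3*X*Y**2 ↦ 3·0·0·1 = 0
  -3*X*Y*Z ↦ -3·0·0·6 = 0
  3*X*Z**2 ↦ 3·0·1·36 = 0
  -2*Y**3 ↦ -2·1·0·1 = 0
  -3*Y**2*Z ↦ -3·1·0·6 = 0
  2*Y*Z**2 ↦ 2·1·0·36 = 0
Sum: F(0, 0, 6) = (0) + (0) + (0) + (0) + (0) + (0) + (0) + (0) + (0) = 0.
Reducing mod 7: 0 ≡ 0 (mod 7).
Since F(a, b, c) ≡ 0 (mod 7), P lies on the curve.


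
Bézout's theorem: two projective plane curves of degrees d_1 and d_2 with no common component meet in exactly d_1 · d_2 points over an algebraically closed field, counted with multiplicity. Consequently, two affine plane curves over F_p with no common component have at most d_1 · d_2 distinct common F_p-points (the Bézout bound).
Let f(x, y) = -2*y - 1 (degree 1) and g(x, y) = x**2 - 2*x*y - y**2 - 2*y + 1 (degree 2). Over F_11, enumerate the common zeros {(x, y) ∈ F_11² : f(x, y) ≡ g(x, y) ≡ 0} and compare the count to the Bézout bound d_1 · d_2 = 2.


Common zeros: {(3, 5), (7, 5)}; count = 2; Bézout bound = 2.

deg(f) = 1, deg(g) = 2, so Bézout bound = 2.
Scan x ∈ F_11. For each x, list the y ∈ F_11 with f(x, y) ≡ 0 and those with g(x, y) ≡ 0 (mod 11); the common zeros in that column are the intersection.
  x = 0: f ≡ 0 at y ∈ {5}; g ≡ 0 at y ∈ ∅; common: ∅.
  x = 1: f ≡ 0 at y ∈ {5}; g ≡ 0 at y ∈ ∅; common: ∅.
  x = 2: f ≡ 0 at y ∈ {5}; g ≡ 0 at y ∈ {2, 3}; common: ∅.
  x = 3: f ≡ 0 at y ∈ {5}; g ≡ 0 at y ∈ {5, 9}; common: {5}.
  x = 4: f ≡ 0 at y ∈ {5}; g ≡ 0 at y ∈ {3, 9}; common: ∅.
  x = 5: f ≡ 0 at y ∈ {5}; g ≡ 0 at y ∈ ∅; common: ∅.
  x = 6: f ≡ 0 at y ∈ {5}; g ≡ 0 at y ∈ {1, 7}; common: ∅.
  x = 7: f ≡ 0 at y ∈ {5}; g ≡ 0 at y ∈ {1, 5}; common: {5}.
  x = 8: f ≡ 0 at y ∈ {5}; g ≡ 0 at y ∈ {7, 8}; common: ∅.
  x = 9: f ≡ 0 at y ∈ {5}; g ≡ 0 at y ∈ ∅; common: ∅.
  x = 10: f ≡ 0 at y ∈ {5}; g ≡ 0 at y ∈ ∅; common: ∅.
Collecting: common zeros = {(3, 5), (7, 5)}, so the count is 2.
Comparison with the Bézout bound: 2 ≤ 2 = deg(f)·deg(g), as expected for curves with no common component (the bound is attained).


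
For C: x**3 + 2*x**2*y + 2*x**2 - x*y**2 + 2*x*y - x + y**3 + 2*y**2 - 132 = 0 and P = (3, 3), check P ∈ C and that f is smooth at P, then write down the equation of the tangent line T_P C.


Tangent line at P: 71*x + 45*y - 348 = 0.

Step 1: f(3, 3) = 0, so P lies on C.
Step 2: partial derivatives
  f_x(x, y) = 3*x**2 + 4*x*y + 4*x - y**2 + 2*y - 1, f_y(x, y) = 2*x**2 - 2*x*y + 2*x + 3*y**2 + 4*y.
  f_x(P) = 71, f_y(P) = 45 (gradient nonzero, so P is smooth).
Step 3: tangent line at P: 71·(x − 3) + 45·(y − 3) = 0.
Expanding: 71*x + 45*y - 348 = 0.


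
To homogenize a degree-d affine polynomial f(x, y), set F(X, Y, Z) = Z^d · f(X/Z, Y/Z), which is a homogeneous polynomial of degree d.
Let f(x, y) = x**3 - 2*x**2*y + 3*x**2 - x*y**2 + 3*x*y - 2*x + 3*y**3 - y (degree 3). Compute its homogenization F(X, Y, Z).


F(X, Y, Z) = X**3 - 2*X**2*Y + 3*X**2*Z - X*Y**2 + 3*X*Y*Z - 2*X*Z**2 + 3*Y**3 - Y*Z**2

deg(f) = 3.
Substitute x = X/Z, y = Y/Z into f, then multiply by Z^3.
  monomial 1·x^3·y^0 ↦ 1·X^3·Y^0·Z^0.
  monomial -2·x^2·y^1 ↦ -2·X^2·Y^1·Z^0.
  monomial 3·x^2·y^0 ↦ 3·X^2·Y^0·Z^1.
  monomial -1·x^1·y^2 ↦ -1·X^1·Y^2·Z^0.
  monomial 3·x^1·y^1 ↦ 3·X^1·Y^1·Z^1.
  monomial -2·x^1·y^0 ↦ -2·X^1·Y^0·Z^2.
  monomial 3·x^0·y^3 ↦ 3·X^0·Y^3·Z^0.
  monomial -1·x^0·y^1 ↦ -1·X^0·Y^1·Z^2.
Collecting: F(X, Y, Z) = X**3 - 2*X**2*Y + 3*X**2*Z - X*Y**2 + 3*X*Y*Z - 2*X*Z**2 + 3*Y**3 - Y*Z**2.


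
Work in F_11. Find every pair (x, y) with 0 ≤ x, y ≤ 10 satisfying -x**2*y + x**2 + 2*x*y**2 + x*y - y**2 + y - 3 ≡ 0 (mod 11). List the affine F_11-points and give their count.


Affine F_11-points: {(0, 6), (1, 1), (1, 9), (2, 2), (3, 4), (3, 8), (5, 0), (5, 7), (6, 0), (7, 7), (7, 8), (8, 2), (8, 9), (9, 4), (9, 6)}; count = 15.

For each of the 121 pairs (x, y) ∈ F_11², evaluate f(x, y) mod 11. Record the zeros.
  x = 0: [0↦8, 1↦8, 2↦6, 3↦2, 4↦7, 5↦10, 6↦0, 7↦10, 8↦7, 9↦2, 10↦6]  zeros at y ∈ {6}
  x = 1: [0↦9, 1↦0, 2↦4, 3↦10, 4↦7, 5↦6, 6↦7, 7↦10, 8↦4, 9↦0, 10↦9]  zeros at y ∈ {1, 9}
  x = 2: [0↦1, 1↦3, 2↦0, 3↦3, 4↦1, 5↦5, 6↦4, 7↦9, 8↦9, 9↦4, 10↦5]  zeros at y ∈ {2}
  x = 3: [0↦6, 1↦6, 2↦5, 3↦3, 4↦0, 5↦7, 6↦2, 7↦7, 8↦0, 9↦3, 10↦5]  zeros at y ∈ {4, 8}
  x = 4: [0↦2, 1↦9, 2↦8, 3↦10, 4↦4, 5↦1, 6↦1, 7↦4, 8↦10, 9↦8, 10↦9]  zeros at y ∈ ∅
  x = 5: [0↦0, 1↦1, 2↦9, 3↦2, 4↦2, 5↦9, 6↦1, 7↦0, 8↦6, 9↦8, 10↦6]  zeros at y ∈ {0, 7}
  x = 6: [0↦0, 1↦4, 2↦8, 3↦1, 4↦5, 5↦9, 6↦2, 7↦6, 8↦10, 9↦3, 10↦7]  zeros at y ∈ {0}
  x = 7: [0↦2, 1↦7, 2↦5, 3↦7, 4↦2, 5↦1, 6↦4, 7↦0, 8↦0, 9↦4, 10↦1]  zeros at y ∈ {7, 8}
  x = 8: [0↦6, 1↦10, 2↦0, 3↦9, 4↦4, 5↦7, 6↦7, 7↦4, 8↦9, 9↦0, 10↦10]  zeros at y ∈ {2, 9}
  x = 9: [0↦1, 1↦2, 2↦4, 3↦7, 4↦0, 5↦5, 6↦0, 7↦7, 8↦4, 9↦2, 10↦1]  zeros at y ∈ {4, 6}
  x = 10: [0↦9, 1↦5, 2↦6, 3↦1, 4↦1, 5↦6, 6↦5, 7↦9, 8↦7, 9↦10, 10↦7]  zeros at y ∈ ∅
Collecting zeros: affine points = {(0, 6), (1, 1), (1, 9), (2, 2), (3, 4), (3, 8), (5, 0), (5, 7), (6, 0), (7, 7), (7, 8), (8, 2), (8, 9), (9, 4), (9, 6)}.
Total count |C(F_11)_aff| = 15.


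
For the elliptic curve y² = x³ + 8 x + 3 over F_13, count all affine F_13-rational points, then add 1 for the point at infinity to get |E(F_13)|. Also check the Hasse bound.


Affine points = {(0, 4), (0, 9), (1, 5), (1, 8), (2, 1), (2, 12), (5, 5), (5, 8), (7, 5), (7, 8), (10, 2), (10, 11)}; affine count = 12; |E(F_13)| = 13.

Discriminant check: Δ ∝ 4a³ + 27b² = 4·8³ + 27·3² = 4·512 + 27·9 ≡ 3 (mod 13). Nonzero ⇒ E is nonsingular.
For each x ∈ F_13, compute rhs = x³ + 8·x + 3 mod 13, then count y ∈ F_13 with y² ≡ rhs.
  x = 0: rhs = 3, matching y values: 4, 9 (2 points).
  x = 1: rhs = 12, matching y values: 5, 8 (2 points).
  x = 2: rhs = 1, matching y values: 1, 12 (2 points).
  x = 3: rhs = 2, matching y values: none (0 points).
  x = 4: rhs = 8, matching y values: none (0 points).
  x = 5: rhs = 12, matching y values: 5, 8 (2 points).
  x = 6: rhs = 7, matching y values: none (0 points).
  x = 7: rhs = 12, matching y values: 5, 8 (2 points).
  x = 8: rhs = 7, matching y values: none (0 points).
  x = 9: rhs = 11, matching y values: none (0 points).
  x = 10: rhs = 4, matching y values: 2, 11 (2 points).
  x = 11: rhs = 5, matching y values: none (0 points).
  x = 12: rhs = 7, matching y values: none (0 points).
Total affine count: 12.
Full point count |E(F_13)| = 12 + 1 = 13.
Hasse bound: |13 − (13+1)| = |-1| = 1 ≤ 2√13 ≈ 7.2111 ✓.


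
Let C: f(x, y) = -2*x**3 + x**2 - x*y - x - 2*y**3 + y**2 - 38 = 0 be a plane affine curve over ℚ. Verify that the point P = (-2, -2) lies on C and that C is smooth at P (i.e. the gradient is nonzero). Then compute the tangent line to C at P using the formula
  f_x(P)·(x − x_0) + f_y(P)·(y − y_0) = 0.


Tangent line at P: -27*x - 26*y - 106 = 0.

Step 1: f(-2, -2) = 0, so P lies on C.
Step 2: partial derivatives
  f_x(x, y) = -6*x**2 + 2*x - y - 1, f_y(x, y) = -x - 6*y**2 + 2*y.
  f_x(P) = -27, f_y(P) = -26 (gradient nonzero, so P is smooth).
Step 3: tangent line at P: -27·(x − -2) + -26·(y − -2) = 0.
Expanding: -27*x - 26*y - 106 = 0.


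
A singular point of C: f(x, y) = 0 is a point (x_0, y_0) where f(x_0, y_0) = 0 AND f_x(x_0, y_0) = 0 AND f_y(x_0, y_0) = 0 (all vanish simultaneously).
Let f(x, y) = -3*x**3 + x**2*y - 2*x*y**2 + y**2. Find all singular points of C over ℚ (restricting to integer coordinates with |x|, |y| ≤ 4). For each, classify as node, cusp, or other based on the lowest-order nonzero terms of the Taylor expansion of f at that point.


Singular points: {(0, 0)}; classification: cusp.

Compute partial derivatives:
  f_x = -9*x**2 + 2*x*y - 2*y**2.
  f_y = x**2 - 4*x*y + 2*y.
Scan x_0 ∈ {−4, ..., 4}. For each x_0, f_y(x_0, y) is a polynomial in y; find its integer roots y ∈ {−4, ..., 4}, then test f_x and f at those candidates.
  x = -4: f_y(-4, y) = 18*y + 16; no integer root y with |y| ≤ 4.
  x = -3: f_y(-3, y) = 14*y + 9; no integer root y with |y| ≤ 4.
  x = -2: f_y(-2, y) = 10*y + 4; no integer root y with |y| ≤ 4.
  x = -1: f_y(-1, y) = 6*y + 1; no integer root y with |y| ≤ 4.
  x = 0: f_y(0, y) = 2*y; vanishes at y ∈ {0}. (0, 0): f_x = 0, f = 0 — SINGULAR.
  x = 1: f_y(1, y) = 1 - 2*y; no integer root y with |y| ≤ 4.
  x = 2: f_y(2, y) = 4 - 6*y; no integer root y with |y| ≤ 4.
  x = 3: f_y(3, y) = 9 - 10*y; no integer root y with |y| ≤ 4.
  x = 4: f_y(4, y) = 16 - 14*y; no integer root y with |y| ≤ 4.
Only singular point on the grid: (0, 0).
Classify: substitute x = 0 + u, y = 0 + v and expand: f = -3*u**3 + u**2*v - 2*u*v**2 + v**2.
No constant or linear terms (consistent with a singular point). Quadratic part: v**2. Cubic part: -3*u**3 + u**2*v - 2*u*v**2.
The quadratic part v**2 is a perfect square, so there is a single (double) tangent line v = 0, i.e. y = 0. Restricting the cubic part to that line (v = 0) leaves -3*u**3 ≠ 0, so f is not divisible by v and the branch is v² ≈ 3*u**3 to lowest order — this is a cusp.
Classification: cusp.


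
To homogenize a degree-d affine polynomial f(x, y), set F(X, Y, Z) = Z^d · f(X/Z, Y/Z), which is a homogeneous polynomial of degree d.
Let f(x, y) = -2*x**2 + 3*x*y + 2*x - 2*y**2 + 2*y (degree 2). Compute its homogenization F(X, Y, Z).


F(X, Y, Z) = -2*X**2 + 3*X*Y + 2*X*Z - 2*Y**2 + 2*Y*Z

deg(f) = 2.
Substitute x = X/Z, y = Y/Z into f, then multiply by Z^2.
  monomial -2·x^2·y^0 ↦ -2·X^2·Y^0·Z^0.
  monomial 3·x^1·y^1 ↦ 3·X^1·Y^1·Z^0.
  monomial 2·x^1·y^0 ↦ 2·X^1·Y^0·Z^1.
  monomial -2·x^0·y^2 ↦ -2·X^0·Y^2·Z^0.
  monomial 2·x^0·y^1 ↦ 2·X^0·Y^1·Z^1.
Collecting: F(X, Y, Z) = -2*X**2 + 3*X*Y + 2*X*Z - 2*Y**2 + 2*Y*Z.


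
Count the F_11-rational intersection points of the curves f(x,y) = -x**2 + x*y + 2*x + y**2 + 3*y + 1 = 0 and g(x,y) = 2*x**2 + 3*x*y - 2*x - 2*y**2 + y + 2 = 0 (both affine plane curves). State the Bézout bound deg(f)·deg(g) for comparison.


Common zeros: {(4, 2)}; count = 1; Bézout bound = 4.

deg(f) = 2, deg(g) = 2, so Bézout bound = 4.
Scan x ∈ F_11. For each x, list the y ∈ F_11 with f(x, y) ≡ 0 and those with g(x, y) ≡ 0 (mod 11); the common zeros in that column are the intersection.
  x = 0: f ≡ 0 at y ∈ {2, 6}; g ≡ 0 at y ∈ ∅; common: ∅.
  x = 1: f ≡ 0 at y ∈ ∅; g ≡ 0 at y ∈ ∅; common: ∅.
  x = 2: f ≡ 0 at y ∈ ∅; g ≡ 0 at y ∈ {1, 8}; common: ∅.
  x = 3: f ≡ 0 at y ∈ {8}; g ≡ 0 at y ∈ {1, 4}; common: ∅.
  x = 4: f ≡ 0 at y ∈ {2}; g ≡ 0 at y ∈ {2, 10}; common: {2}.
  x = 5: f ≡ 0 at y ∈ ∅; g ≡ 0 at y ∈ {2, 6}; common: ∅.
  x = 6: f ≡ 0 at y ∈ ∅; g ≡ 0 at y ∈ ∅; common: ∅.
  x = 7: f ≡ 0 at y ∈ {4, 8}; g ≡ 0 at y ∈ ∅; common: ∅.
  x = 8: f ≡ 0 at y ∈ {5, 6}; g ≡ 0 at y ∈ ∅; common: ∅.
  x = 9: f ≡ 0 at y ∈ ∅; g ≡ 0 at y ∈ {6, 8}; common: ∅.
  x = 10: f ≡ 0 at y ∈ {4, 5}; g ≡ 0 at y ∈ ∅; common: ∅.
Collecting: common zeros = {(4, 2)}, so the count is 1.
Comparison with the Bézout bound: 1 ≤ 4 = deg(f)·deg(g), as expected for curves with no common component (the affine F_11-count falls short of the bound because intersections may lie at infinity, over extension fields, or carry multiplicity).


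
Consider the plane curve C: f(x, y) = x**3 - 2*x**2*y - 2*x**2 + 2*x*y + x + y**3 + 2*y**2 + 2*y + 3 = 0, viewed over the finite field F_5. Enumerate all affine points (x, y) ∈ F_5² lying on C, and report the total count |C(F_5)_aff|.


Affine F_5-points: {(2, 0), (3, 0), (3, 3), (4, 1)}; count = 4.

For each of the 25 pairs (x, y) ∈ F_5², evaluate f(x, y) mod 5. Record the zeros.
  x = 0: [0↦3, 1↦3, 2↦3, 3↦4, 4↦2]  zeros at y ∈ ∅
  x = 1: [0↦3, 1↦3, 2↦3, 3↦4, 4↦2]  zeros at y ∈ ∅
  x = 2: [0↦0, 1↦1, 2↦2, 3↦4, 4↦3]  zeros at y ∈ {0}
  x = 3: [0↦0, 1↦3, 2↦1, 3↦0, 4↦1]  zeros at y ∈ {0, 3}
  x = 4: [0↦4, 1↦0, 2↦1, 3↦3, 4↦2]  zeros at y ∈ {1}
Collecting zeros: affine points = {(2, 0), (3, 0), (3, 3), (4, 1)}.
Total count |C(F_5)_aff| = 4.


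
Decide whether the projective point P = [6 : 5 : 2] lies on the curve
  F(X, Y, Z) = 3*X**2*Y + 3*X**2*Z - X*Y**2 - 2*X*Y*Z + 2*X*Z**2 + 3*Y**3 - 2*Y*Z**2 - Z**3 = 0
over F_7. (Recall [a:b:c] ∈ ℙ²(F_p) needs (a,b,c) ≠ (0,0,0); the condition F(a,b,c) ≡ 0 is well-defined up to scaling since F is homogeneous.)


F(6,5,2) ≡ 0 (mod 7); P is on the curve.

Evaluate F(6, 5, 2) term-by-term (mod 7).
  3*X**2*Y ↦ 3·36·5·1 = 540
  3*X**2*Z ↦ 3·36·1·2 = 216
  -X*Y**2 ↦ -1·6·25·1 = -150
  -2*X*Y*Z ↦ -2·6·5·2 = -120
  2*X*Z**2 ↦ 2·6·1·4 = 48
  3*Y**3 ↦ 3·1·125·1 = 375
  -2*Y*Z**2 ↦ -2·1·5·4 = -40
  -Z**3 ↦ -1·1·1·8 = -8
Sum: F(6, 5, 2) = (540) + (216) + (-150) + (-120) + (48) + (375) + (-40) + (-8) = 861.
Reducing mod 7: 861 ≡ 0 (mod 7).
Since F(a, b, c) ≡ 0 (mod 7), P lies on the curve.


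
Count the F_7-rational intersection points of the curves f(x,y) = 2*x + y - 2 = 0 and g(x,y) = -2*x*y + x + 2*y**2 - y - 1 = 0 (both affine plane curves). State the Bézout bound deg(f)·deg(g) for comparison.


Common zeros: {(1, 0)}; count = 1; Bézout bound = 2.

deg(f) = 1, deg(g) = 2, so Bézout bound = 2.
Scan x ∈ F_7. For each x, list the y ∈ F_7 with f(x, y) ≡ 0 and those with g(x, y) ≡ 0 (mod 7); the common zeros in that column are the intersection.
  x = 0: f ≡ 0 at y ∈ {2}; g ≡ 0 at y ∈ {1, 3}; common: ∅.
  x = 1: f ≡ 0 at y ∈ {0}; g ≡ 0 at y ∈ {0, 5}; common: {0}.
  x = 2: f ≡ 0 at y ∈ {5}; g ≡ 0 at y ∈ ∅; common: ∅.
  x = 3: f ≡ 0 at y ∈ {3}; g ≡ 0 at y ∈ ∅; common: ∅.
  x = 4: f ≡ 0 at y ∈ {1}; g ≡ 0 at y ∈ {2, 6}; common: ∅.
  x = 5: f ≡ 0 at y ∈ {6}; g ≡ 0 at y ∈ ∅; common: ∅.
  x = 6: f ≡ 0 at y ∈ {4}; g ≡ 0 at y ∈ ∅; common: ∅.
Collecting: common zeros = {(1, 0)}, so the count is 1.
Comparison with the Bézout bound: 1 ≤ 2 = deg(f)·deg(g), as expected for curves with no common component (the affine F_7-count falls short of the bound because intersections may lie at infinity, over extension fields, or carry multiplicity).


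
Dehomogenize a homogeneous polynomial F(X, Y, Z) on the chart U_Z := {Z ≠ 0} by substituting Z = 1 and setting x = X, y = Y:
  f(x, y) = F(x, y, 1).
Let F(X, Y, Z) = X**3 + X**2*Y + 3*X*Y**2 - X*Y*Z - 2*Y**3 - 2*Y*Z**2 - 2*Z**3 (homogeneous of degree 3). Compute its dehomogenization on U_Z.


f(x, y) = x**3 + x**2*y + 3*x*y**2 - x*y - 2*y**3 - 2*y - 2

On U_Z we set Z = 1. Each monomial c·X^i·Y^j·Z^k in F becomes c·x^i·y^j·1^k = c·x^i·y^j.
Substituting Z = 1: F(X, Y, 1) = x**3 + x**2*y + 3*x*y**2 - x*y - 2*y**3 - 2*y - 2.
Note: deg(f) ≤ deg(F) = 3; strict inequality happens when F is divisible by Z (lost terms).


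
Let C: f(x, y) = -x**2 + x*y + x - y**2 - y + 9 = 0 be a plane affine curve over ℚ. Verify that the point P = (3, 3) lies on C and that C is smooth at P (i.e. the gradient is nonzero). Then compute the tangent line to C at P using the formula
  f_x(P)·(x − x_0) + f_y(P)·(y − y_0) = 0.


Tangent line at P: -2*x - 4*y + 18 = 0.

Step 1: f(3, 3) = 0, so P lies on C.
Step 2: partial derivatives
  f_x(x, y) = -2*x + y + 1, f_y(x, y) = x - 2*y - 1.
  f_x(P) = -2, f_y(P) = -4 (gradient nonzero, so P is smooth).
Step 3: tangent line at P: -2·(x − 3) + -4·(y − 3) = 0.
Expanding: -2*x - 4*y + 18 = 0.


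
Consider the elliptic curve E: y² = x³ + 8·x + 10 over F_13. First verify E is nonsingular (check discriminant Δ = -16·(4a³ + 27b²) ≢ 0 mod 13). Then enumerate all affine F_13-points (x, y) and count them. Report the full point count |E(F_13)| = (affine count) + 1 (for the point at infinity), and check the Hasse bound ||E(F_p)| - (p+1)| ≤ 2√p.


Affine points = {(0, 6), (0, 7), (3, 3), (3, 10), (6, 1), (6, 12), (8, 1), (8, 12), (11, 5), (11, 8), (12, 1), (12, 12)}; affine count = 12; |E(F_13)| = 13.

Discriminant check: Δ ∝ 4a³ + 27b² = 4·8³ + 27·10² = 4·512 + 27·100 ≡ 3 (mod 13). Nonzero ⇒ E is nonsingular.
For each x ∈ F_13, compute rhs = x³ + 8·x + 10 mod 13, then count y ∈ F_13 with y² ≡ rhs.
  x = 0: rhs = 10, matching y values: 6, 7 (2 points).
  x = 1: rhs = 6, matching y values: none (0 points).
  x = 2: rhs = 8, matching y values: none (0 points).
  x = 3: rhs = 9, matching y values: 3, 10 (2 points).
  x = 4: rhs = 2, matching y values: none (0 points).
  x = 5: rhs = 6, matching y values: none (0 points).
  x = 6: rhs = 1, matching y values: 1, 12 (2 points).
  x = 7: rhs = 6, matching y values: none (0 points).
  x = 8: rhs = 1, matching y values: 1, 12 (2 points).
  x = 9: rhs = 5, matching y values: none (0 points).
  x = 10: rhs = 11, matching y values: none (0 points).
  x = 11: rhs = 12, matching y values: 5, 8 (2 points).
  x = 12: rhs = 1, matching y values: 1, 12 (2 points).
Total affine count: 12.
Full point count |E(F_13)| = 12 + 1 = 13.
Hasse bound: |13 − (13+1)| = |-1| = 1 ≤ 2√13 ≈ 7.2111 ✓.


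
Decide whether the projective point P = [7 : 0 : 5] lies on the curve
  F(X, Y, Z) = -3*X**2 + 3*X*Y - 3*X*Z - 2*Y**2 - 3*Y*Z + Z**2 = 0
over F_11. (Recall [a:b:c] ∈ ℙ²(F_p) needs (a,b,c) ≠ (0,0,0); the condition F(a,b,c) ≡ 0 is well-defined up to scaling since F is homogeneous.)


F(7,0,5) ≡ 4 (mod 11); P is NOT on the curve.

Evaluate F(7, 0, 5) term-by-term (mod 11).
  -3*X**2 ↦ -3·49·1·1 = -147
  3*X*Y ↦ 3·7·0·1 = 0
  -3*X*Z ↦ -3·7·1·5 = -105
  -2*Y**2 ↦ -2·1·0·1 = 0
  -3*Y*Z ↦ -3·1·0·5 = 0
  Z**2 ↦ 1·1·1·25 = 25
Sum: F(7, 0, 5) = (-147) + (0) + (-105) + (0) + (0) + (25) = -227.
Reducing mod 11: -227 ≡ 4 (mod 11).
Since F(a, b, c) ≡ 4 ≠ 0 (mod 11), P does NOT lie on the curve.


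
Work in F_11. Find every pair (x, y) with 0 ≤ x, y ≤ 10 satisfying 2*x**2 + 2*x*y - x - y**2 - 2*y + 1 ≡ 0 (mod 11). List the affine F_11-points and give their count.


Affine F_11-points: {(3, 5), (3, 10), (4, 7), (4, 10), (6, 3), (6, 7), (8, 0), (8, 3), (9, 0), (9, 5)}; count = 10.

For each of the 121 pairs (x, y) ∈ F_11², evaluate f(x, y) mod 11. Record the zeros.
  x = 0: [0↦1, 1↦9, 2↦4, 3↦8, 4↦10, 5↦10, 6↦8, 7↦4, 8↦9, 9↦1, 10↦2]  zeros at y ∈ ∅
  x = 1: [0↦2, 1↦1, 2↦9, 3↦4, 4↦8, 5↦10, 6↦10, 7↦8, 8↦4, 9↦9, 10↦1]  zeros at y ∈ ∅
  x = 2: [0↦7, 1↦8, 2↦7, 3↦4, 4↦10, 5↦3, 6↦5, 7↦5, 8↦3, 9↦10, 10↦4]  zeros at y ∈ ∅
  x = 3: [0↦5, 1↦8, 2↦9, 3↦8, 4↦5, 5↦0, 6↦4, 7↦6, 8↦6, 9↦4, 10↦0]  zeros at y ∈ {5, 10}
  x = 4: [0↦7, 1↦1, 2↦4, 3↦5, 4↦4, 5↦1, 6↦7, 7↦0, 8↦2, 9↦2, 10↦0]  zeros at y ∈ {7, 10}
  x = 5: [0↦2, 1↦9, 2↦3, 3↦6, 4↦7, 5↦6, 6↦3, 7↦9, 8↦2, 9↦4, 10↦4]  zeros at y ∈ ∅
  x = 6: [0↦1, 1↦10, 2↦6, 3↦0, 4↦3, 5↦4, 6↦3, 7↦0, 8↦6, 9↦10, 10↦1]  zeros at y ∈ {3, 7}
  x = 7: [0↦4, 1↦4, 2↦2, 3↦9, 4↦3, 5↦6, 6↦7, 7↦6, 8↦3, 9↦9, 10↦2]  zeros at y ∈ ∅
  x = 8: [0↦0, 1↦2, 2↦2, 3↦0, 4↦7, 5↦1, 6↦4, 7↦5, 8↦4, 9↦1, 10↦7]  zeros at y ∈ {0, 3}
  x = 9: [0↦0, 1↦4, 2↦6, 3↦6, 4↦4, 5↦0, 6↦5, 7↦8, 8↦9, 9↦8, 10↦5]  zeros at y ∈ {0, 5}
  x = 10: [0↦4, 1↦10, 2↦3, 3↦5, 4↦5, 5↦3, 6↦10, 7↦4, 8↦7, 9↦8, 10↦7]  zeros at y ∈ ∅
Collecting zeros: affine points = {(3, 5), (3, 10), (4, 7), (4, 10), (6, 3), (6, 7), (8, 0), (8, 3), (9, 0), (9, 5)}.
Total count |C(F_11)_aff| = 10.


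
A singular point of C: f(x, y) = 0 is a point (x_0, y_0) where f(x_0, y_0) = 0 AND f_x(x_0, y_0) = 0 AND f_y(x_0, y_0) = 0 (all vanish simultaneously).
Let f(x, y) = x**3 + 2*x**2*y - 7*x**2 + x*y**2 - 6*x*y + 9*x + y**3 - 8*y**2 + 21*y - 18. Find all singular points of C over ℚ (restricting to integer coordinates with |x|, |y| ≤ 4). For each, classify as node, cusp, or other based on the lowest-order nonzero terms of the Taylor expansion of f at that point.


Singular points: {(0, 3)}; classification: node.

Compute partial derivatives:
  f_x = 3*x**2 + 4*x*y - 14*x + y**2 - 6*y + 9.
  f_y = 2*x**2 + 2*x*y - 6*x + 3*y**2 - 16*y + 21.
Scan x_0 ∈ {−4, ..., 4}. For each x_0, f_y(x_0, y) is a polynomial in y; find its integer roots y ∈ {−4, ..., 4}, then test f_x and f at those candidates.
  x = -4: f_y(-4, y) = 3*y**2 - 24*y + 77; no integer root y with |y| ≤ 4.
  x = -3: f_y(-3, y) = 3*y**2 - 22*y + 57; no integer root y with |y| ≤ 4.
  x = -2: f_y(-2, y) = 3*y**2 - 20*y + 41; no integer root y with |y| ≤ 4.
  x = -1: f_y(-1, y) = 3*y**2 - 18*y + 29; no integer root y with |y| ≤ 4.
  x = 0: f_y(0, y) = 3*y**2 - 16*y + 21; vanishes at y ∈ {3}. (0, 3): f_x = 0, f = 0 — SINGULAR.
  x = 1: f_y(1, y) = 3*y**2 - 14*y + 17; no integer root y with |y| ≤ 4.
  x = 2: f_y(2, y) = 3*y**2 - 12*y + 17; no integer root y with |y| ≤ 4.
  x = 3: f_y(3, y) = 3*y**2 - 10*y + 21; no integer root y with |y| ≤ 4.
  x = 4: f_y(4, y) = 3*y**2 - 8*y + 29; no integer root y with |y| ≤ 4.
Only singular point on the grid: (0, 3).
Classify: substitute x = 0 + u, y = 3 + v and expand: f = u**3 + 2*u**2*v - u**2 + u*v**2 + v**3 + v**2.
No constant or linear terms (consistent with a singular point). Quadratic part: -u**2 + v**2. Cubic part: u**3 + 2*u**2*v + u*v**2 + v**3.
The quadratic part v**2 - u**2 = (v − u)(v + u) splits into two distinct linear factors, so there are two distinct tangent lines y − 3 = ±(x − 0) — this is a node (ordinary double point).
Classification: node.


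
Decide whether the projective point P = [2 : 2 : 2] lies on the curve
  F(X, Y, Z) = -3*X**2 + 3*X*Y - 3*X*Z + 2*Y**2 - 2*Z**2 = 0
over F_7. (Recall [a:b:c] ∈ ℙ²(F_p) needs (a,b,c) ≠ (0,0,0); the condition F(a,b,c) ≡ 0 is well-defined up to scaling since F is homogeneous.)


F(2,2,2) ≡ 2 (mod 7); P is NOT on the curve.

Evaluate F(2, 2, 2) term-by-term (mod 7).
  -3*X**2 ↦ -3·4·1·1 = -12
  3*X*Y ↦ 3·2·2·1 = 12
  -3*X*Z ↦ -3·2·1·2 = -12
  2*Y**2 ↦ 2·1·4·1 = 8
  -2*Z**2 ↦ -2·1·1·4 = -8
Sum: F(2, 2, 2) = (-12) + (12) + (-12) + (8) + (-8) = -12.
Reducing mod 7: -12 ≡ 2 (mod 7).
Since F(a, b, c) ≡ 2 ≠ 0 (mod 7), P does NOT lie on the curve.


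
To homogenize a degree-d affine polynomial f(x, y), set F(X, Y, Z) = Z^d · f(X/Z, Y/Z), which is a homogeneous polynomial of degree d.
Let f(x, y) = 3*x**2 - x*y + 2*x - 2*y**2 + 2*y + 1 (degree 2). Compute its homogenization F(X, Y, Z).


F(X, Y, Z) = 3*X**2 - X*Y + 2*X*Z - 2*Y**2 + 2*Y*Z + Z**2

deg(f) = 2.
Substitute x = X/Z, y = Y/Z into f, then multiply by Z^2.
  monomial 3·x^2·y^0 ↦ 3·X^2·Y^0·Z^0.
  monomial -1·x^1·y^1 ↦ -1·X^1·Y^1·Z^0.
  monomial 2·x^1·y^0 ↦ 2·X^1·Y^0·Z^1.
  monomial -2·x^0·y^2 ↦ -2·X^0·Y^2·Z^0.
  monomial 2·x^0·y^1 ↦ 2·X^0·Y^1·Z^1.
  monomial 1·x^0·y^0 ↦ 1·X^0·Y^0·Z^2.
Collecting: F(X, Y, Z) = 3*X**2 - X*Y + 2*X*Z - 2*Y**2 + 2*Y*Z + Z**2.


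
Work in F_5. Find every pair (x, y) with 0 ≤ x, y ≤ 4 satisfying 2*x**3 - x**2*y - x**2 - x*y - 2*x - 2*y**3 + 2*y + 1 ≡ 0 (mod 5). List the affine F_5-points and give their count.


Affine F_5-points: {(1, 0), (2, 2), (2, 4), (3, 0), (4, 0), (4, 1), (4, 4)}; count = 7.

For each of the 25 pairs (x, y) ∈ F_5², evaluate f(x, y) mod 5. Record the zeros.
  x = 0: [0↦1, 1↦1, 2↦4, 3↦3, 4↦1]  zeros at y ∈ ∅
  x = 1: [0↦0, 1↦3, 2↦4, 3↦1, 4↦2]  zeros at y ∈ {0}
  x = 2: [0↦4, 1↦3, 2↦0, 3↦3, 4↦0]  zeros at y ∈ {2, 4}
  x = 3: [0↦0, 1↦3, 2↦4, 3↦1, 4↦2]  zeros at y ∈ {0}
  x = 4: [0↦0, 1↦0, 2↦3, 3↦2, 4↦0]  zeros at y ∈ {0, 1, 4}
Collecting zeros: affine points = {(1, 0), (2, 2), (2, 4), (3, 0), (4, 0), (4, 1), (4, 4)}.
Total count |C(F_5)_aff| = 7.
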